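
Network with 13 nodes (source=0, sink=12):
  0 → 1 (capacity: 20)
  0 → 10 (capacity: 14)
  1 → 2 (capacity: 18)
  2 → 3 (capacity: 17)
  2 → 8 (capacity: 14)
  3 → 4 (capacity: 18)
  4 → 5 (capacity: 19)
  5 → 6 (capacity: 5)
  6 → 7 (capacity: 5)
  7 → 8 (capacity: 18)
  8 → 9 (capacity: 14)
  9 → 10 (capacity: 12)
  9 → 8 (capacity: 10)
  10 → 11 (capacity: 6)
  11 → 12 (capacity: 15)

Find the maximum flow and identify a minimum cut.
Max flow = 6, Min cut edges: (10,11)

Maximum flow: 6
Minimum cut: (10,11)
Partition: S = [0, 1, 2, 3, 4, 5, 6, 7, 8, 9, 10], T = [11, 12]

Max-flow min-cut theorem verified: both equal 6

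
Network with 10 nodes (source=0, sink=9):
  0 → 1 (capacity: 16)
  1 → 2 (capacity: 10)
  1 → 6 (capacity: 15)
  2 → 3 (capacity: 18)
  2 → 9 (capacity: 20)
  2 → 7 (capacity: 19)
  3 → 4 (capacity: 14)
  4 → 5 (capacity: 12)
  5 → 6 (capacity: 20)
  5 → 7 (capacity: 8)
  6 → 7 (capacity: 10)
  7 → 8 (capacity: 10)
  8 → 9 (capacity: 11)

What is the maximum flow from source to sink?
Maximum flow = 16

Max flow: 16

Flow assignment:
  0 → 1: 16/16
  1 → 2: 10/10
  1 → 6: 6/15
  2 → 9: 10/20
  6 → 7: 6/10
  7 → 8: 6/10
  8 → 9: 6/11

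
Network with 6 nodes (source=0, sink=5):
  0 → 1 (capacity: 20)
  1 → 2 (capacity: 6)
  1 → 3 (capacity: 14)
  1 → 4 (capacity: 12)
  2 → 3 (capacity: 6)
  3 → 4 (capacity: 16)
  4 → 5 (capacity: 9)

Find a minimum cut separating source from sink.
Min cut value = 9, edges: (4,5)

Min cut value: 9
Partition: S = [0, 1, 2, 3, 4], T = [5]
Cut edges: (4,5)

By max-flow min-cut theorem, max flow = min cut = 9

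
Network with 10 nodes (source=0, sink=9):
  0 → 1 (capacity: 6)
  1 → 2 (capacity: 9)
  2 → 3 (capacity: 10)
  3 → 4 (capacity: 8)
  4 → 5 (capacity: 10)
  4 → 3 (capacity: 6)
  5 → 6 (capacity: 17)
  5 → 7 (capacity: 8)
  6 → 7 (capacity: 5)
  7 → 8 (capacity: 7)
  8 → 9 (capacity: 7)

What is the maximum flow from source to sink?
Maximum flow = 6

Max flow: 6

Flow assignment:
  0 → 1: 6/6
  1 → 2: 6/9
  2 → 3: 6/10
  3 → 4: 6/8
  4 → 5: 6/10
  5 → 7: 6/8
  7 → 8: 6/7
  8 → 9: 6/7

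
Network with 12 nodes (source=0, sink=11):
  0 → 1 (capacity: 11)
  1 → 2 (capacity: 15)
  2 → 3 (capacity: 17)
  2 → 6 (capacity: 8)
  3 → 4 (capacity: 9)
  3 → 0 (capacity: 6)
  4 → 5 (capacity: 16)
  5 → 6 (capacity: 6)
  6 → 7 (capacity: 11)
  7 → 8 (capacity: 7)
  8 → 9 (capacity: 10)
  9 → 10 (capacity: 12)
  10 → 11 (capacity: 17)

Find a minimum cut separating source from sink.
Min cut value = 7, edges: (7,8)

Min cut value: 7
Partition: S = [0, 1, 2, 3, 4, 5, 6, 7], T = [8, 9, 10, 11]
Cut edges: (7,8)

By max-flow min-cut theorem, max flow = min cut = 7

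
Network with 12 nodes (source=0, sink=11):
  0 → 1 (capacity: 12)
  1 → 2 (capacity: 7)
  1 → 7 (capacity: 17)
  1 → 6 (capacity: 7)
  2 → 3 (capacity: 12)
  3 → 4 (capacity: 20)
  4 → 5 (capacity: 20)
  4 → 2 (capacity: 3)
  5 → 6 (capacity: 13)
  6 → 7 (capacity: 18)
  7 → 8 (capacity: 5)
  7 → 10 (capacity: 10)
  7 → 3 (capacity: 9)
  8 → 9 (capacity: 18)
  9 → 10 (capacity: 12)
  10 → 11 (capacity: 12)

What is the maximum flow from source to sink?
Maximum flow = 12

Max flow: 12

Flow assignment:
  0 → 1: 12/12
  1 → 7: 12/17
  7 → 8: 2/5
  7 → 10: 10/10
  8 → 9: 2/18
  9 → 10: 2/12
  10 → 11: 12/12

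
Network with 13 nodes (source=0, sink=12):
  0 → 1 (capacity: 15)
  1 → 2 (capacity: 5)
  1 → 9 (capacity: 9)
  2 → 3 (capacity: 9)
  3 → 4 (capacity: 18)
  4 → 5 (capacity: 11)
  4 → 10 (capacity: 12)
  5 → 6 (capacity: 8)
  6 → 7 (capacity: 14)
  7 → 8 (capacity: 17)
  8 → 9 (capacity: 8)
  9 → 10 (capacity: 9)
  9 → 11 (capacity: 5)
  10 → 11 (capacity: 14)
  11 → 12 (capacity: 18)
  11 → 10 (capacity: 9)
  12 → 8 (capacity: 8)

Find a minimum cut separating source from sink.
Min cut value = 14, edges: (1,2), (1,9)

Min cut value: 14
Partition: S = [0, 1], T = [2, 3, 4, 5, 6, 7, 8, 9, 10, 11, 12]
Cut edges: (1,2), (1,9)

By max-flow min-cut theorem, max flow = min cut = 14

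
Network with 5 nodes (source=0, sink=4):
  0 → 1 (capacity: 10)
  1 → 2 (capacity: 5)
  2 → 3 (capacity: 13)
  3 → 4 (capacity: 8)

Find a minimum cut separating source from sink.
Min cut value = 5, edges: (1,2)

Min cut value: 5
Partition: S = [0, 1], T = [2, 3, 4]
Cut edges: (1,2)

By max-flow min-cut theorem, max flow = min cut = 5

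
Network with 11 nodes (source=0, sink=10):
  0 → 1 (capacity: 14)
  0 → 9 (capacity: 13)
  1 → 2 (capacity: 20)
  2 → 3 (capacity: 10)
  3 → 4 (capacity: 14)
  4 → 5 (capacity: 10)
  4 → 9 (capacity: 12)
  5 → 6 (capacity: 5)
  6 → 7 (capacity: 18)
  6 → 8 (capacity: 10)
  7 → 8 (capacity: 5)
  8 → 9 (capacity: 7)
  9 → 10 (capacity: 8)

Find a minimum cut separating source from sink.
Min cut value = 8, edges: (9,10)

Min cut value: 8
Partition: S = [0, 1, 2, 3, 4, 5, 6, 7, 8, 9], T = [10]
Cut edges: (9,10)

By max-flow min-cut theorem, max flow = min cut = 8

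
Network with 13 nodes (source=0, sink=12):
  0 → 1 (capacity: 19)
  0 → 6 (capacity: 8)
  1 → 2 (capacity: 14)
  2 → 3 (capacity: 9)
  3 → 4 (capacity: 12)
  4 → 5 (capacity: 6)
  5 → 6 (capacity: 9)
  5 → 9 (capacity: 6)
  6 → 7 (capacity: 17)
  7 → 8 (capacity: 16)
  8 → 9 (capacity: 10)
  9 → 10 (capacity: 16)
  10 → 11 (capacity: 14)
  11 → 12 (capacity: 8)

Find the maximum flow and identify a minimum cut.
Max flow = 8, Min cut edges: (11,12)

Maximum flow: 8
Minimum cut: (11,12)
Partition: S = [0, 1, 2, 3, 4, 5, 6, 7, 8, 9, 10, 11], T = [12]

Max-flow min-cut theorem verified: both equal 8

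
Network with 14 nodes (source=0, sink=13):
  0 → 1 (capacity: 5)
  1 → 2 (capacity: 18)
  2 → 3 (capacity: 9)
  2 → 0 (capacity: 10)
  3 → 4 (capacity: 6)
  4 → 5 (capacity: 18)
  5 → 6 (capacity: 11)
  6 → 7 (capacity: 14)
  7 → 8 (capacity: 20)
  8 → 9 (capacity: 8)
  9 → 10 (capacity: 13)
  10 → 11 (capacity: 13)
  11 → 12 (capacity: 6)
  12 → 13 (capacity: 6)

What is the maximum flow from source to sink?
Maximum flow = 5

Max flow: 5

Flow assignment:
  0 → 1: 5/5
  1 → 2: 5/18
  2 → 3: 5/9
  3 → 4: 5/6
  4 → 5: 5/18
  5 → 6: 5/11
  6 → 7: 5/14
  7 → 8: 5/20
  8 → 9: 5/8
  9 → 10: 5/13
  10 → 11: 5/13
  11 → 12: 5/6
  12 → 13: 5/6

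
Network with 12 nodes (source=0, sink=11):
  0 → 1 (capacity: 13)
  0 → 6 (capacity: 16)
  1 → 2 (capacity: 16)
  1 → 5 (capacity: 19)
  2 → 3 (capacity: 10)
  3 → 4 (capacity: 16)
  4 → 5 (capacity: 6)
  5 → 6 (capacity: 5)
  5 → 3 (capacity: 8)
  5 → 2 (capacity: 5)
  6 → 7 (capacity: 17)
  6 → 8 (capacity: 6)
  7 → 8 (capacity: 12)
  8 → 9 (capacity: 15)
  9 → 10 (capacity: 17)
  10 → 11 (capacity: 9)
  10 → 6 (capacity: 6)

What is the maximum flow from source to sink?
Maximum flow = 9

Max flow: 9

Flow assignment:
  0 → 1: 5/13
  0 → 6: 4/16
  1 → 5: 5/19
  5 → 6: 5/5
  6 → 7: 9/17
  6 → 8: 6/6
  7 → 8: 9/12
  8 → 9: 15/15
  9 → 10: 15/17
  10 → 11: 9/9
  10 → 6: 6/6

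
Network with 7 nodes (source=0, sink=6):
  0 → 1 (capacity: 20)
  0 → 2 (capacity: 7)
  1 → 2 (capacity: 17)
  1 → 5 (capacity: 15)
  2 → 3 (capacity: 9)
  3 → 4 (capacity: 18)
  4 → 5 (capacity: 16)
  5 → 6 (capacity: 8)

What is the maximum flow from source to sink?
Maximum flow = 8

Max flow: 8

Flow assignment:
  0 → 1: 5/20
  0 → 2: 3/7
  1 → 2: 5/17
  2 → 3: 8/9
  3 → 4: 8/18
  4 → 5: 8/16
  5 → 6: 8/8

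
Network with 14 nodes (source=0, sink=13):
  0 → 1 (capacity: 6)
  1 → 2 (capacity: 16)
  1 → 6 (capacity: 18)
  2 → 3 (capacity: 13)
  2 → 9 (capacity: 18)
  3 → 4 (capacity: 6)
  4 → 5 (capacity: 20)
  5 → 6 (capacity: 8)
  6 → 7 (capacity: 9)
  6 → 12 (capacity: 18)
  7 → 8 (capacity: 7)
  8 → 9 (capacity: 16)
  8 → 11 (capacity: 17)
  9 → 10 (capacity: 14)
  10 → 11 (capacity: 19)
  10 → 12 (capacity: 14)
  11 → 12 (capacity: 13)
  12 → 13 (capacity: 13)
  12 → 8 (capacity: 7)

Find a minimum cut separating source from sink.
Min cut value = 6, edges: (0,1)

Min cut value: 6
Partition: S = [0], T = [1, 2, 3, 4, 5, 6, 7, 8, 9, 10, 11, 12, 13]
Cut edges: (0,1)

By max-flow min-cut theorem, max flow = min cut = 6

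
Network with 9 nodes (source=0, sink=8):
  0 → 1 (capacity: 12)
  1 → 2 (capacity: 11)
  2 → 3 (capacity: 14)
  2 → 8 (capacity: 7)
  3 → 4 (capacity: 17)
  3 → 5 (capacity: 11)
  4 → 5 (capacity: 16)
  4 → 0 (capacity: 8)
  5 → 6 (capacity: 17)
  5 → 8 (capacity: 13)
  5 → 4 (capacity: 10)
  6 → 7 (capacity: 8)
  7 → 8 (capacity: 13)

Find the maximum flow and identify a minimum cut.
Max flow = 11, Min cut edges: (1,2)

Maximum flow: 11
Minimum cut: (1,2)
Partition: S = [0, 1], T = [2, 3, 4, 5, 6, 7, 8]

Max-flow min-cut theorem verified: both equal 11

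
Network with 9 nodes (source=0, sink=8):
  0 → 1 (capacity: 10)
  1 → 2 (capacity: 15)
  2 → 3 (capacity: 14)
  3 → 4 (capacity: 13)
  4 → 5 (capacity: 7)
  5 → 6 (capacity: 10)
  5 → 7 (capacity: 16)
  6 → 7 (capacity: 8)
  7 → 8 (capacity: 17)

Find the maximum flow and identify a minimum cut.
Max flow = 7, Min cut edges: (4,5)

Maximum flow: 7
Minimum cut: (4,5)
Partition: S = [0, 1, 2, 3, 4], T = [5, 6, 7, 8]

Max-flow min-cut theorem verified: both equal 7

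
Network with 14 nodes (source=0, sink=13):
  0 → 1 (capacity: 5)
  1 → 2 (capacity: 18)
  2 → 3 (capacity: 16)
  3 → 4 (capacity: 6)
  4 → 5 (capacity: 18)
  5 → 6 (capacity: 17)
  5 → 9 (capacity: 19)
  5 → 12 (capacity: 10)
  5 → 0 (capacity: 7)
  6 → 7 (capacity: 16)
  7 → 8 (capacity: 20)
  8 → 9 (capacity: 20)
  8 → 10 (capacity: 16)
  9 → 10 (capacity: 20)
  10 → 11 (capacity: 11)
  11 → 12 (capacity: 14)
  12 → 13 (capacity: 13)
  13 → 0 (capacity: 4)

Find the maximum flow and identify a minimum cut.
Max flow = 5, Min cut edges: (0,1)

Maximum flow: 5
Minimum cut: (0,1)
Partition: S = [0], T = [1, 2, 3, 4, 5, 6, 7, 8, 9, 10, 11, 12, 13]

Max-flow min-cut theorem verified: both equal 5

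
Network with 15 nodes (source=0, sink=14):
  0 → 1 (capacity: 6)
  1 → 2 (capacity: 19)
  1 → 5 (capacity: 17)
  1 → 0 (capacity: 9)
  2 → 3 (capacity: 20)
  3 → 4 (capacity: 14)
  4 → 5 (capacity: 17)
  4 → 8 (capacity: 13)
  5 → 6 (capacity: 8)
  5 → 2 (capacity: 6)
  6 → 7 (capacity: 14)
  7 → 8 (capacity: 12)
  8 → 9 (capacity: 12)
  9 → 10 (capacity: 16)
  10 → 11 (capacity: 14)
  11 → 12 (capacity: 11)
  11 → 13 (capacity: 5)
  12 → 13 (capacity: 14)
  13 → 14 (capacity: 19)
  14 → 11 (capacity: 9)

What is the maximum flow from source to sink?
Maximum flow = 6

Max flow: 6

Flow assignment:
  0 → 1: 6/6
  1 → 2: 6/19
  2 → 3: 6/20
  3 → 4: 6/14
  4 → 8: 6/13
  8 → 9: 6/12
  9 → 10: 6/16
  10 → 11: 6/14
  11 → 12: 1/11
  11 → 13: 5/5
  12 → 13: 1/14
  13 → 14: 6/19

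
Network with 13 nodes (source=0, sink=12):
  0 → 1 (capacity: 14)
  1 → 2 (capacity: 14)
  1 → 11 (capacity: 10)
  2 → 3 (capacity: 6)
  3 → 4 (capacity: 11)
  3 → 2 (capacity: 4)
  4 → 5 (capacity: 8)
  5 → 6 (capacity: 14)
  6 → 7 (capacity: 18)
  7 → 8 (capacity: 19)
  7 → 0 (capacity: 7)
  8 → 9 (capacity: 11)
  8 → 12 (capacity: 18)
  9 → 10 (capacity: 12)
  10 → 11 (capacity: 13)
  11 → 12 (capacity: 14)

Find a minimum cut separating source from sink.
Min cut value = 14, edges: (0,1)

Min cut value: 14
Partition: S = [0], T = [1, 2, 3, 4, 5, 6, 7, 8, 9, 10, 11, 12]
Cut edges: (0,1)

By max-flow min-cut theorem, max flow = min cut = 14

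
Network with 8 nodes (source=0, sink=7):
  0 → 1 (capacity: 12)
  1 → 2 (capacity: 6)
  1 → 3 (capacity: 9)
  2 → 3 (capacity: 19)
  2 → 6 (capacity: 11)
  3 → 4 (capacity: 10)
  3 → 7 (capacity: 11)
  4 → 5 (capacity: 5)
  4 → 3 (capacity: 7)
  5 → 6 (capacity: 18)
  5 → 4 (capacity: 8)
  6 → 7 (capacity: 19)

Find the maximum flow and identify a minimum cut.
Max flow = 12, Min cut edges: (0,1)

Maximum flow: 12
Minimum cut: (0,1)
Partition: S = [0], T = [1, 2, 3, 4, 5, 6, 7]

Max-flow min-cut theorem verified: both equal 12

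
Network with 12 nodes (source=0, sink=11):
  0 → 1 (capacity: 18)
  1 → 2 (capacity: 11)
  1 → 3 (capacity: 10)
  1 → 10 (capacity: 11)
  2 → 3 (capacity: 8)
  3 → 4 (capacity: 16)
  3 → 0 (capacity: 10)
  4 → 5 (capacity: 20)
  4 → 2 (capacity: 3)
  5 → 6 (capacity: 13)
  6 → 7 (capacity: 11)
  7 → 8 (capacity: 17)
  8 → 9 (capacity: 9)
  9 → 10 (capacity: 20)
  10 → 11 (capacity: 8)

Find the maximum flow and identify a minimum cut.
Max flow = 8, Min cut edges: (10,11)

Maximum flow: 8
Minimum cut: (10,11)
Partition: S = [0, 1, 2, 3, 4, 5, 6, 7, 8, 9, 10], T = [11]

Max-flow min-cut theorem verified: both equal 8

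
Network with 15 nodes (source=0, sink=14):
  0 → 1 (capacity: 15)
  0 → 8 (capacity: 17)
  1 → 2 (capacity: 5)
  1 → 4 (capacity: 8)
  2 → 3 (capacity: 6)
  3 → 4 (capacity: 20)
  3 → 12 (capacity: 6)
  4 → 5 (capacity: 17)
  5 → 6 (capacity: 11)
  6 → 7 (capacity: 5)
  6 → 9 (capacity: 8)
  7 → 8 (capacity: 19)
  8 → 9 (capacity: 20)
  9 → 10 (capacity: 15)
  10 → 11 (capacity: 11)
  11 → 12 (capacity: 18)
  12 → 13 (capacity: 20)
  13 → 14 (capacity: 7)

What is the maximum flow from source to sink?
Maximum flow = 7

Max flow: 7

Flow assignment:
  0 → 1: 7/15
  1 → 4: 7/8
  4 → 5: 7/17
  5 → 6: 7/11
  6 → 9: 7/8
  9 → 10: 7/15
  10 → 11: 7/11
  11 → 12: 7/18
  12 → 13: 7/20
  13 → 14: 7/7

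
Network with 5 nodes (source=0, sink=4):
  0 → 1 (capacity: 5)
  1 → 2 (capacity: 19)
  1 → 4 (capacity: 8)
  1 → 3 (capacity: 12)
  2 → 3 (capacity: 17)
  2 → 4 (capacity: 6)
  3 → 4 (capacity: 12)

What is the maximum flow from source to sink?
Maximum flow = 5

Max flow: 5

Flow assignment:
  0 → 1: 5/5
  1 → 4: 5/8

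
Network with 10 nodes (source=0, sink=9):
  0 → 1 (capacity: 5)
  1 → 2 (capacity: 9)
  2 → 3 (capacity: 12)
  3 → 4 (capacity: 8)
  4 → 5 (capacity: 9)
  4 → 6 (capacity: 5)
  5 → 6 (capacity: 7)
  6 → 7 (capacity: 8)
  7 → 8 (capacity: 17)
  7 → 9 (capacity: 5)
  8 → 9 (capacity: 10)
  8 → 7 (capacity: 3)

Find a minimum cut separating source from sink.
Min cut value = 5, edges: (0,1)

Min cut value: 5
Partition: S = [0], T = [1, 2, 3, 4, 5, 6, 7, 8, 9]
Cut edges: (0,1)

By max-flow min-cut theorem, max flow = min cut = 5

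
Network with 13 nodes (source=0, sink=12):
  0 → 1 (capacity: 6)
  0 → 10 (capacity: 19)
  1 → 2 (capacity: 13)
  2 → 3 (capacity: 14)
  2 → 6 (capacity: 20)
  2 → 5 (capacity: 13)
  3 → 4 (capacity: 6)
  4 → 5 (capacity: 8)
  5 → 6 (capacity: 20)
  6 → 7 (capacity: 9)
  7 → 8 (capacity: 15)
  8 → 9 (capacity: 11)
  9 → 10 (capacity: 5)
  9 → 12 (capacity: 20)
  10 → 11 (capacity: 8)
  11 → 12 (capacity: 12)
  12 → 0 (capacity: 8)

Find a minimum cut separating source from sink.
Min cut value = 14, edges: (0,1), (10,11)

Min cut value: 14
Partition: S = [0, 10], T = [1, 2, 3, 4, 5, 6, 7, 8, 9, 11, 12]
Cut edges: (0,1), (10,11)

By max-flow min-cut theorem, max flow = min cut = 14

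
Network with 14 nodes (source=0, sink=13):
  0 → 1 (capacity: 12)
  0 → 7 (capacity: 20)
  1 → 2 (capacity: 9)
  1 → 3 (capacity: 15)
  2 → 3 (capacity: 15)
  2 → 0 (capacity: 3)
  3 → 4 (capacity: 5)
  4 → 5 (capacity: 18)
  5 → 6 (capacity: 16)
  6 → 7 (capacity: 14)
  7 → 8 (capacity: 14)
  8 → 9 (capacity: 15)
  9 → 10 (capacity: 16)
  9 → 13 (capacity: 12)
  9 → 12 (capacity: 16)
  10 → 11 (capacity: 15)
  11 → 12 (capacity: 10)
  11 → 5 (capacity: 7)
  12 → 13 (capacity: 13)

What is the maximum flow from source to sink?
Maximum flow = 14

Max flow: 14

Flow assignment:
  0 → 1: 8/12
  0 → 7: 9/20
  1 → 2: 8/9
  2 → 3: 5/15
  2 → 0: 3/3
  3 → 4: 5/5
  4 → 5: 5/18
  5 → 6: 5/16
  6 → 7: 5/14
  7 → 8: 14/14
  8 → 9: 14/15
  9 → 13: 12/12
  9 → 12: 2/16
  12 → 13: 2/13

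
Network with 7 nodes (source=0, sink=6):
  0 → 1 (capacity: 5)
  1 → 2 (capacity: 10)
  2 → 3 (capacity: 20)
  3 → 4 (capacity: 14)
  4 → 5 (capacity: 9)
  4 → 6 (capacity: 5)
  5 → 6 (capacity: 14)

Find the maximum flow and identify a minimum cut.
Max flow = 5, Min cut edges: (0,1)

Maximum flow: 5
Minimum cut: (0,1)
Partition: S = [0], T = [1, 2, 3, 4, 5, 6]

Max-flow min-cut theorem verified: both equal 5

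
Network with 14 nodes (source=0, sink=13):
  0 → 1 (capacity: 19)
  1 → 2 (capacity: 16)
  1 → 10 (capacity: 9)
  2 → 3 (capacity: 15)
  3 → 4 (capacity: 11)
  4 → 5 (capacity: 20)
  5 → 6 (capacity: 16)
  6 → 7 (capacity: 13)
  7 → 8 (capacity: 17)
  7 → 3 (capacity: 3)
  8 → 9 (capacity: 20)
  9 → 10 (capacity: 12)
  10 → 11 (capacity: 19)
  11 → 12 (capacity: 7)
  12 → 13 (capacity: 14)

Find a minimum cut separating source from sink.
Min cut value = 7, edges: (11,12)

Min cut value: 7
Partition: S = [0, 1, 2, 3, 4, 5, 6, 7, 8, 9, 10, 11], T = [12, 13]
Cut edges: (11,12)

By max-flow min-cut theorem, max flow = min cut = 7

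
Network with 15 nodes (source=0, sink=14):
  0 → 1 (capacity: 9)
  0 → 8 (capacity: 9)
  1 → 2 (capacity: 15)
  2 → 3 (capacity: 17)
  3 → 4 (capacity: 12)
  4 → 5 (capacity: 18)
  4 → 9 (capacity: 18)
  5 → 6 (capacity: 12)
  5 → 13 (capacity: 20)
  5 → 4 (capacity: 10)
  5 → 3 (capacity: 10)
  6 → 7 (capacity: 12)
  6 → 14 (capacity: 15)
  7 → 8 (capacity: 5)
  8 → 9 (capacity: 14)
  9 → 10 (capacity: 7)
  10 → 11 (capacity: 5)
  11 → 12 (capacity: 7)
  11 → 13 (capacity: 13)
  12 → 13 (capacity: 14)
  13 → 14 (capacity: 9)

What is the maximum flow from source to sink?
Maximum flow = 14

Max flow: 14

Flow assignment:
  0 → 1: 9/9
  0 → 8: 5/9
  1 → 2: 9/15
  2 → 3: 9/17
  3 → 4: 9/12
  4 → 5: 9/18
  5 → 6: 9/12
  6 → 14: 9/15
  8 → 9: 5/14
  9 → 10: 5/7
  10 → 11: 5/5
  11 → 13: 5/13
  13 → 14: 5/9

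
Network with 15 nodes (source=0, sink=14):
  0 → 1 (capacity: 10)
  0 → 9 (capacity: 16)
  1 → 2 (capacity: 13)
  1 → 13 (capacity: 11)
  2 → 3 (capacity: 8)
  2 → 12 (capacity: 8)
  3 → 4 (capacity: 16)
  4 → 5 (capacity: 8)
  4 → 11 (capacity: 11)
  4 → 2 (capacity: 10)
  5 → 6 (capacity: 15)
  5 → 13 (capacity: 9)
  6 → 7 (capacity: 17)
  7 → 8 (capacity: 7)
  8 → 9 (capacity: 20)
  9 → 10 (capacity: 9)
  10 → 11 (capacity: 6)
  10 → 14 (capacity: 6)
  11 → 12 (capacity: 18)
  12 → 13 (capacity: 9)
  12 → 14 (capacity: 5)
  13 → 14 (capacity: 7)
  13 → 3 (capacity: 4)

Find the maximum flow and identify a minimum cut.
Max flow = 18, Min cut edges: (10,14), (12,14), (13,14)

Maximum flow: 18
Minimum cut: (10,14), (12,14), (13,14)
Partition: S = [0, 1, 2, 3, 4, 5, 6, 7, 8, 9, 10, 11, 12, 13], T = [14]

Max-flow min-cut theorem verified: both equal 18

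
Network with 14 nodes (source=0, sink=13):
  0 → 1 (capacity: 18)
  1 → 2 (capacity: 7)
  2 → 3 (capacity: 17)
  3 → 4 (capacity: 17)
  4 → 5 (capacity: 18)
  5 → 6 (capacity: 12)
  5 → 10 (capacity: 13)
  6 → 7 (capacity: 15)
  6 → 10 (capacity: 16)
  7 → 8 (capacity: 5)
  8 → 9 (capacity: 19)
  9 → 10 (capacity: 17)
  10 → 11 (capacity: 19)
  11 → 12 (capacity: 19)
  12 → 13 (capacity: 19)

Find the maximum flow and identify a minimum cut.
Max flow = 7, Min cut edges: (1,2)

Maximum flow: 7
Minimum cut: (1,2)
Partition: S = [0, 1], T = [2, 3, 4, 5, 6, 7, 8, 9, 10, 11, 12, 13]

Max-flow min-cut theorem verified: both equal 7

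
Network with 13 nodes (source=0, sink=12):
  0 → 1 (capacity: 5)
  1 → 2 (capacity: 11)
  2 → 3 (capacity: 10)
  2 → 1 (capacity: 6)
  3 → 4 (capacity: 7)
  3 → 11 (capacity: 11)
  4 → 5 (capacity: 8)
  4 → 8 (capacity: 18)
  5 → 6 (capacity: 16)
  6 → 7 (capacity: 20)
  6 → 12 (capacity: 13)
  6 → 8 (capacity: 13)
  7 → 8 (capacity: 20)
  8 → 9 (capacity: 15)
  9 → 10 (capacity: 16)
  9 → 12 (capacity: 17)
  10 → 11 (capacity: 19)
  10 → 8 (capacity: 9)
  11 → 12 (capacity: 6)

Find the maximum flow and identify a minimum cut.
Max flow = 5, Min cut edges: (0,1)

Maximum flow: 5
Minimum cut: (0,1)
Partition: S = [0], T = [1, 2, 3, 4, 5, 6, 7, 8, 9, 10, 11, 12]

Max-flow min-cut theorem verified: both equal 5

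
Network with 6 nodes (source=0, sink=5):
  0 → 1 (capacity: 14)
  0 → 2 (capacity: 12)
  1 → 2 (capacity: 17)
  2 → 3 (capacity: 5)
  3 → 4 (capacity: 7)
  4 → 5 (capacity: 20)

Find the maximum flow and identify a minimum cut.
Max flow = 5, Min cut edges: (2,3)

Maximum flow: 5
Minimum cut: (2,3)
Partition: S = [0, 1, 2], T = [3, 4, 5]

Max-flow min-cut theorem verified: both equal 5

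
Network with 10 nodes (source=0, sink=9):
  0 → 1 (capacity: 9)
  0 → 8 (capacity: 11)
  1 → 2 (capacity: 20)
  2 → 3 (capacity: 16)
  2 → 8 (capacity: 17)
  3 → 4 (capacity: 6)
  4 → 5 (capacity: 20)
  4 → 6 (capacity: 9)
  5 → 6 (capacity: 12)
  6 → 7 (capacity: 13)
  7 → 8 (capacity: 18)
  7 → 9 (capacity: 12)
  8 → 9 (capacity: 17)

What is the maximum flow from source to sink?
Maximum flow = 20

Max flow: 20

Flow assignment:
  0 → 1: 9/9
  0 → 8: 11/11
  1 → 2: 9/20
  2 → 3: 3/16
  2 → 8: 6/17
  3 → 4: 3/6
  4 → 6: 3/9
  6 → 7: 3/13
  7 → 9: 3/12
  8 → 9: 17/17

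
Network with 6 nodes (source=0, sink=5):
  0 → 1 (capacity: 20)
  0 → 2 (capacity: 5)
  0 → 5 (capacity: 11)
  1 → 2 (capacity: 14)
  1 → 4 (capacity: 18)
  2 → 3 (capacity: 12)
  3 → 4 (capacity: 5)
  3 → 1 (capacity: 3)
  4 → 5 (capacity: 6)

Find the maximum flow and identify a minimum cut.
Max flow = 17, Min cut edges: (0,5), (4,5)

Maximum flow: 17
Minimum cut: (0,5), (4,5)
Partition: S = [0, 1, 2, 3, 4], T = [5]

Max-flow min-cut theorem verified: both equal 17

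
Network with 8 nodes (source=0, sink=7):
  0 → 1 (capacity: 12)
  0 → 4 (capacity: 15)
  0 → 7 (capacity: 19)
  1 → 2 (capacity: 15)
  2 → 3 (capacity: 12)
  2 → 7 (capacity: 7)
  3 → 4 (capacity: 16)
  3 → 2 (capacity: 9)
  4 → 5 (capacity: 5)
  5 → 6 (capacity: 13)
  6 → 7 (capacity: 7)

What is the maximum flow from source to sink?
Maximum flow = 31

Max flow: 31

Flow assignment:
  0 → 1: 7/12
  0 → 4: 5/15
  0 → 7: 19/19
  1 → 2: 7/15
  2 → 7: 7/7
  4 → 5: 5/5
  5 → 6: 5/13
  6 → 7: 5/7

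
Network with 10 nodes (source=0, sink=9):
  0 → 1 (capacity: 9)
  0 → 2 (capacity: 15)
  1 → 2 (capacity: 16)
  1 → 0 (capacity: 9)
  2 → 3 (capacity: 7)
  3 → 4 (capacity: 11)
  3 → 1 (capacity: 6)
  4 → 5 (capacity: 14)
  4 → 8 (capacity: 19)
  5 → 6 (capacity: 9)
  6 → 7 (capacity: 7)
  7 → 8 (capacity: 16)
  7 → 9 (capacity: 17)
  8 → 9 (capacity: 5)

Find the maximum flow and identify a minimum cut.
Max flow = 7, Min cut edges: (2,3)

Maximum flow: 7
Minimum cut: (2,3)
Partition: S = [0, 1, 2], T = [3, 4, 5, 6, 7, 8, 9]

Max-flow min-cut theorem verified: both equal 7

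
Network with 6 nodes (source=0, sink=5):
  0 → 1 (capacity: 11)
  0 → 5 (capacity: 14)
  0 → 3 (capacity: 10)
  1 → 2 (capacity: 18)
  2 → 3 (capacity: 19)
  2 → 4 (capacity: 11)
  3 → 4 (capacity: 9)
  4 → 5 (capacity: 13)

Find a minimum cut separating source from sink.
Min cut value = 27, edges: (0,5), (4,5)

Min cut value: 27
Partition: S = [0, 1, 2, 3, 4], T = [5]
Cut edges: (0,5), (4,5)

By max-flow min-cut theorem, max flow = min cut = 27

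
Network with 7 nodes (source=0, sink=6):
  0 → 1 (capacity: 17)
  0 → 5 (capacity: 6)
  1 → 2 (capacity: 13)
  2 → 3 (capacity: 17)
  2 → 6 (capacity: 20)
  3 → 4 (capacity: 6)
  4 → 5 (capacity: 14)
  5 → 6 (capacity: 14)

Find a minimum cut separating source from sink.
Min cut value = 19, edges: (0,5), (1,2)

Min cut value: 19
Partition: S = [0, 1], T = [2, 3, 4, 5, 6]
Cut edges: (0,5), (1,2)

By max-flow min-cut theorem, max flow = min cut = 19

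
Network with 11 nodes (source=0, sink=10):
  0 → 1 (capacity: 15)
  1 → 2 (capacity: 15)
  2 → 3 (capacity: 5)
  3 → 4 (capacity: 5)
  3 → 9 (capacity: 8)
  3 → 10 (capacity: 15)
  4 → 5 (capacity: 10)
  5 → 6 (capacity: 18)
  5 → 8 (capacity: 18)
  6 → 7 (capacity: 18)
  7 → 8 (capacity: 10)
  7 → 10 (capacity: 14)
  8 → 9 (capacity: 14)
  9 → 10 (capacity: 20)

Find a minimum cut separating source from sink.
Min cut value = 5, edges: (2,3)

Min cut value: 5
Partition: S = [0, 1, 2], T = [3, 4, 5, 6, 7, 8, 9, 10]
Cut edges: (2,3)

By max-flow min-cut theorem, max flow = min cut = 5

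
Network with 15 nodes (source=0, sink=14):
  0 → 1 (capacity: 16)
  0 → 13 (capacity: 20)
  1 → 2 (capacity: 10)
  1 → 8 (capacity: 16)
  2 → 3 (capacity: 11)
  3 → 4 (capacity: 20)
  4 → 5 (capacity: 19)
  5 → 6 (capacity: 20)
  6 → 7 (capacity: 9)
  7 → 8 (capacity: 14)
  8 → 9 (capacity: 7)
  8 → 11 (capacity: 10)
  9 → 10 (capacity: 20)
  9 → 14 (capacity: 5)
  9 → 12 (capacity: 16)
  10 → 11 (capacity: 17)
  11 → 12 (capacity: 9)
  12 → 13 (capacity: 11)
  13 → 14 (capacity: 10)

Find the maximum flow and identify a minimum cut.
Max flow = 15, Min cut edges: (9,14), (13,14)

Maximum flow: 15
Minimum cut: (9,14), (13,14)
Partition: S = [0, 1, 2, 3, 4, 5, 6, 7, 8, 9, 10, 11, 12, 13], T = [14]

Max-flow min-cut theorem verified: both equal 15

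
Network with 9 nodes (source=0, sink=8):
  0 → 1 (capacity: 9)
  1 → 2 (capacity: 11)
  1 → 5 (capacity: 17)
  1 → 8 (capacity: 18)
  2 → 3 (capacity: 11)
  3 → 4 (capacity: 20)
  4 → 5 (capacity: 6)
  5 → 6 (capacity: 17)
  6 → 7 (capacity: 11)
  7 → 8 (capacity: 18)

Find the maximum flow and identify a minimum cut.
Max flow = 9, Min cut edges: (0,1)

Maximum flow: 9
Minimum cut: (0,1)
Partition: S = [0], T = [1, 2, 3, 4, 5, 6, 7, 8]

Max-flow min-cut theorem verified: both equal 9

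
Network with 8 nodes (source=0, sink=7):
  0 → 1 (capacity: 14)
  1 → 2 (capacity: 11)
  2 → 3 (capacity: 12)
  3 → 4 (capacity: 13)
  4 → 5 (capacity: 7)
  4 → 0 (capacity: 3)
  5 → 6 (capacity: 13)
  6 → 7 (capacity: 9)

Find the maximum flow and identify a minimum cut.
Max flow = 7, Min cut edges: (4,5)

Maximum flow: 7
Minimum cut: (4,5)
Partition: S = [0, 1, 2, 3, 4], T = [5, 6, 7]

Max-flow min-cut theorem verified: both equal 7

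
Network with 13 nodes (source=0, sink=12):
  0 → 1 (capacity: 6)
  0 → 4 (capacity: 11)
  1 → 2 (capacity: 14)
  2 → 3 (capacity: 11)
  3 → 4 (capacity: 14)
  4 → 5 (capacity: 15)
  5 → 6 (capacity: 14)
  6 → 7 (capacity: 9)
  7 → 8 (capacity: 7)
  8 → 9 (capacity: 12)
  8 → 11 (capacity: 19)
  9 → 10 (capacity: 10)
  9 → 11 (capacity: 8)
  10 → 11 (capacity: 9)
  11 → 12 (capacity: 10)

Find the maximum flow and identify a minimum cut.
Max flow = 7, Min cut edges: (7,8)

Maximum flow: 7
Minimum cut: (7,8)
Partition: S = [0, 1, 2, 3, 4, 5, 6, 7], T = [8, 9, 10, 11, 12]

Max-flow min-cut theorem verified: both equal 7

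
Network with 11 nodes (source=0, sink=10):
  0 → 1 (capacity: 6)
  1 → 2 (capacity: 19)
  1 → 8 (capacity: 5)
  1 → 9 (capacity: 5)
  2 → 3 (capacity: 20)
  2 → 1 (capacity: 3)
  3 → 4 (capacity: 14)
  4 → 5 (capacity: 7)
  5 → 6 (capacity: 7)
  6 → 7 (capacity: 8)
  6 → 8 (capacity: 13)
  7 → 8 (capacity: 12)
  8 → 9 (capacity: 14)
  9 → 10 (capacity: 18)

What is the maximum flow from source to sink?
Maximum flow = 6

Max flow: 6

Flow assignment:
  0 → 1: 6/6
  1 → 8: 1/5
  1 → 9: 5/5
  8 → 9: 1/14
  9 → 10: 6/18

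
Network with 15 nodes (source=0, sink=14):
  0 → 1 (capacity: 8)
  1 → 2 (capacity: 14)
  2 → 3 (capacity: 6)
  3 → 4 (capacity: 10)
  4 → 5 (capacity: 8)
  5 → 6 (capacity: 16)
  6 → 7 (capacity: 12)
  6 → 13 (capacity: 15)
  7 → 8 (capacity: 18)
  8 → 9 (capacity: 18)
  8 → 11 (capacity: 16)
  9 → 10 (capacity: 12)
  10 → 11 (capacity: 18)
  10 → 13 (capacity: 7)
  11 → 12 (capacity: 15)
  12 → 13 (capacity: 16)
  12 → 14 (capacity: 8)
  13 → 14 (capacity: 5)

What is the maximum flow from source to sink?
Maximum flow = 6

Max flow: 6

Flow assignment:
  0 → 1: 6/8
  1 → 2: 6/14
  2 → 3: 6/6
  3 → 4: 6/10
  4 → 5: 6/8
  5 → 6: 6/16
  6 → 7: 1/12
  6 → 13: 5/15
  7 → 8: 1/18
  8 → 11: 1/16
  11 → 12: 1/15
  12 → 14: 1/8
  13 → 14: 5/5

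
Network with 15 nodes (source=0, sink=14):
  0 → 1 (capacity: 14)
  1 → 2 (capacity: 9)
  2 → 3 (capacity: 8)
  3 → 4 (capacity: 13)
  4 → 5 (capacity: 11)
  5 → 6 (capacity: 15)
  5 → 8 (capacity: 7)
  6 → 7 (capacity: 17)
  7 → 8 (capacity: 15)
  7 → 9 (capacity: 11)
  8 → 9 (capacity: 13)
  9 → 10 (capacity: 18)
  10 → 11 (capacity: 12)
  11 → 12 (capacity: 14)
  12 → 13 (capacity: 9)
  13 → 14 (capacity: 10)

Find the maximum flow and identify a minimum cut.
Max flow = 8, Min cut edges: (2,3)

Maximum flow: 8
Minimum cut: (2,3)
Partition: S = [0, 1, 2], T = [3, 4, 5, 6, 7, 8, 9, 10, 11, 12, 13, 14]

Max-flow min-cut theorem verified: both equal 8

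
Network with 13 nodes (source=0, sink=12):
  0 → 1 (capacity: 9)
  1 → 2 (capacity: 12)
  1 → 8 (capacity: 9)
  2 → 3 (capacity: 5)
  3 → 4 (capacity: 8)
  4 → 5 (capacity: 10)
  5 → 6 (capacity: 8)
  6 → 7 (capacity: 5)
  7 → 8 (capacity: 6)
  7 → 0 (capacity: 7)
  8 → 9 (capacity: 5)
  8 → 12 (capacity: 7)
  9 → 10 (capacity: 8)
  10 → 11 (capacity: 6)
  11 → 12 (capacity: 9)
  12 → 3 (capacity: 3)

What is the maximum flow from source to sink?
Maximum flow = 9

Max flow: 9

Flow assignment:
  0 → 1: 9/9
  1 → 8: 9/9
  8 → 9: 2/5
  8 → 12: 7/7
  9 → 10: 2/8
  10 → 11: 2/6
  11 → 12: 2/9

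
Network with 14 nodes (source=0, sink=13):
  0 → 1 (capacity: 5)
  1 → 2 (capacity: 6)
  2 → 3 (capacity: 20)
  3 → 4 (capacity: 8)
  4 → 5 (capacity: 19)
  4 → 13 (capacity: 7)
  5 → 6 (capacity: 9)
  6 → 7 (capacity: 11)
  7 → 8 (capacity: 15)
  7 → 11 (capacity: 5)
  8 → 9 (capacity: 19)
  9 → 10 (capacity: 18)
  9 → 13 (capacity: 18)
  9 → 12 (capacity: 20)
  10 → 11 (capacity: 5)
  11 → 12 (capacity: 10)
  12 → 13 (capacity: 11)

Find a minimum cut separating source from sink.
Min cut value = 5, edges: (0,1)

Min cut value: 5
Partition: S = [0], T = [1, 2, 3, 4, 5, 6, 7, 8, 9, 10, 11, 12, 13]
Cut edges: (0,1)

By max-flow min-cut theorem, max flow = min cut = 5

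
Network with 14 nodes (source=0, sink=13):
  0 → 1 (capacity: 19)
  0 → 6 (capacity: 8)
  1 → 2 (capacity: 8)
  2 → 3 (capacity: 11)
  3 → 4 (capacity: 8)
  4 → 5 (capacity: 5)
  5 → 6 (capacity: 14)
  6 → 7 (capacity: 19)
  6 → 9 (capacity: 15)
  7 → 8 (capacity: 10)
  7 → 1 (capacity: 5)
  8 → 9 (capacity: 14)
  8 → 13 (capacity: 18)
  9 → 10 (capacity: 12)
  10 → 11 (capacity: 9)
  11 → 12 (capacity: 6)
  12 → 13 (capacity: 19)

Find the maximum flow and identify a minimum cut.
Max flow = 13, Min cut edges: (0,6), (4,5)

Maximum flow: 13
Minimum cut: (0,6), (4,5)
Partition: S = [0, 1, 2, 3, 4], T = [5, 6, 7, 8, 9, 10, 11, 12, 13]

Max-flow min-cut theorem verified: both equal 13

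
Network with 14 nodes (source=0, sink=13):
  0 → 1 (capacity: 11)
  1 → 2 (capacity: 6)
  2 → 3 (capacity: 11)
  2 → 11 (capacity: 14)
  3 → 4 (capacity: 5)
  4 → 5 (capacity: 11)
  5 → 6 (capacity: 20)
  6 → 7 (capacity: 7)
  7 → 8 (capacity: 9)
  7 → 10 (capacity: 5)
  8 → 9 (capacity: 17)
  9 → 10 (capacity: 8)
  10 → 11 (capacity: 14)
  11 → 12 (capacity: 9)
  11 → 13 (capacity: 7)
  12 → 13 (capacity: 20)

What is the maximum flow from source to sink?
Maximum flow = 6

Max flow: 6

Flow assignment:
  0 → 1: 6/11
  1 → 2: 6/6
  2 → 11: 6/14
  11 → 13: 6/7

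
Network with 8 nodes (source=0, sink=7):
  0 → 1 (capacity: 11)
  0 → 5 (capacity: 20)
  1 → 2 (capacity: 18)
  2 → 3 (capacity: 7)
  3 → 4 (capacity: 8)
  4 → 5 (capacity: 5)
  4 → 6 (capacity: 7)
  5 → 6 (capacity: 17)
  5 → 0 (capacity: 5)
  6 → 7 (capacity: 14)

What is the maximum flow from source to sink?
Maximum flow = 14

Max flow: 14

Flow assignment:
  0 → 1: 7/11
  0 → 5: 7/20
  1 → 2: 7/18
  2 → 3: 7/7
  3 → 4: 7/8
  4 → 5: 5/5
  4 → 6: 2/7
  5 → 6: 12/17
  6 → 7: 14/14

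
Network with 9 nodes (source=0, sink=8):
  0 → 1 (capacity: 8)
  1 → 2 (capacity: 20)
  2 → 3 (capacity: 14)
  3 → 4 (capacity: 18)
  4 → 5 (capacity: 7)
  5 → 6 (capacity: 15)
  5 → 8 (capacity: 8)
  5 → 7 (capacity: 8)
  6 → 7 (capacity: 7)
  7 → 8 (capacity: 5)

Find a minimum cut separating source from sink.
Min cut value = 7, edges: (4,5)

Min cut value: 7
Partition: S = [0, 1, 2, 3, 4], T = [5, 6, 7, 8]
Cut edges: (4,5)

By max-flow min-cut theorem, max flow = min cut = 7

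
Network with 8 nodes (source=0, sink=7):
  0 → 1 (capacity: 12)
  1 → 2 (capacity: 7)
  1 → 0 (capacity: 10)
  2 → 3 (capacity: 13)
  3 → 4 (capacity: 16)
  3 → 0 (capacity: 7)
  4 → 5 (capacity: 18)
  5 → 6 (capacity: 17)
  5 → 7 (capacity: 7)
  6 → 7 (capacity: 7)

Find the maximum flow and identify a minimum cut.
Max flow = 7, Min cut edges: (1,2)

Maximum flow: 7
Minimum cut: (1,2)
Partition: S = [0, 1], T = [2, 3, 4, 5, 6, 7]

Max-flow min-cut theorem verified: both equal 7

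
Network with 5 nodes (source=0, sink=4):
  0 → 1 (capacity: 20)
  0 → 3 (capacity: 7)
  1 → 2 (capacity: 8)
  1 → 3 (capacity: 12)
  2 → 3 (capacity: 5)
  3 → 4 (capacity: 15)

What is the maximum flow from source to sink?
Maximum flow = 15

Max flow: 15

Flow assignment:
  0 → 1: 15/20
  1 → 2: 5/8
  1 → 3: 10/12
  2 → 3: 5/5
  3 → 4: 15/15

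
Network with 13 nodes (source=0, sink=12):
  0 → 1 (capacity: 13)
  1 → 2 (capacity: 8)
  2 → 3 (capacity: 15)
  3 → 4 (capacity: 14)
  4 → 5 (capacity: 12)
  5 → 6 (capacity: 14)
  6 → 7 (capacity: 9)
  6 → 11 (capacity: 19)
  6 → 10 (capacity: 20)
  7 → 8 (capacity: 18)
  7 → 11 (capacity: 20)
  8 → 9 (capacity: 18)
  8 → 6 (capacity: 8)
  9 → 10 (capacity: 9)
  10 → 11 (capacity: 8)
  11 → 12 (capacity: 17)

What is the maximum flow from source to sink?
Maximum flow = 8

Max flow: 8

Flow assignment:
  0 → 1: 8/13
  1 → 2: 8/8
  2 → 3: 8/15
  3 → 4: 8/14
  4 → 5: 8/12
  5 → 6: 8/14
  6 → 11: 8/19
  11 → 12: 8/17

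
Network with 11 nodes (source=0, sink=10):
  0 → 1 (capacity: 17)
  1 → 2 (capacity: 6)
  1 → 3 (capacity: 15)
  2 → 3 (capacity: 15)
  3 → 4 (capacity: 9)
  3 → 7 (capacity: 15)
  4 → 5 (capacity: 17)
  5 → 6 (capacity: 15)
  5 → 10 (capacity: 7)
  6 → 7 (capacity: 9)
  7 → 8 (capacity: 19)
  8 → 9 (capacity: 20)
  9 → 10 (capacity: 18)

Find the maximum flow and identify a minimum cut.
Max flow = 17, Min cut edges: (0,1)

Maximum flow: 17
Minimum cut: (0,1)
Partition: S = [0], T = [1, 2, 3, 4, 5, 6, 7, 8, 9, 10]

Max-flow min-cut theorem verified: both equal 17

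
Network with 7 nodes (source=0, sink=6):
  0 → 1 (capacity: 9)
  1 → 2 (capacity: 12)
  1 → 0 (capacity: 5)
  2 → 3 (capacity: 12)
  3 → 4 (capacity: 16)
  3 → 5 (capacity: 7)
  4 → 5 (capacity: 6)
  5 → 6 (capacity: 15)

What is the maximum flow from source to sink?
Maximum flow = 9

Max flow: 9

Flow assignment:
  0 → 1: 9/9
  1 → 2: 9/12
  2 → 3: 9/12
  3 → 4: 2/16
  3 → 5: 7/7
  4 → 5: 2/6
  5 → 6: 9/15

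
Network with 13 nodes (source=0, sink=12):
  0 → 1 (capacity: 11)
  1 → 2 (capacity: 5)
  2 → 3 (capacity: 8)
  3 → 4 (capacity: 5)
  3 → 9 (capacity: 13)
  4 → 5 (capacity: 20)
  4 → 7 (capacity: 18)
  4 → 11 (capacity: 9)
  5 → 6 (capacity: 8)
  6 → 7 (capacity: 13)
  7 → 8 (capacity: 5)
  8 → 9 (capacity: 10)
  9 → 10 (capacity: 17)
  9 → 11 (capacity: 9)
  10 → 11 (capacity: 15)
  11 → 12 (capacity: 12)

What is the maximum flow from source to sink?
Maximum flow = 5

Max flow: 5

Flow assignment:
  0 → 1: 5/11
  1 → 2: 5/5
  2 → 3: 5/8
  3 → 4: 5/5
  4 → 11: 5/9
  11 → 12: 5/12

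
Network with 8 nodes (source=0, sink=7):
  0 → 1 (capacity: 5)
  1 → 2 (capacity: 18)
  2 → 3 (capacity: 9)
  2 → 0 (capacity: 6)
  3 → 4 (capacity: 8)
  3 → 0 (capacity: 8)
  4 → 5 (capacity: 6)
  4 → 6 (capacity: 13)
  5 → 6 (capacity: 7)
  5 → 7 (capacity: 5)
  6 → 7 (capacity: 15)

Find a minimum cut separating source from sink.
Min cut value = 5, edges: (0,1)

Min cut value: 5
Partition: S = [0], T = [1, 2, 3, 4, 5, 6, 7]
Cut edges: (0,1)

By max-flow min-cut theorem, max flow = min cut = 5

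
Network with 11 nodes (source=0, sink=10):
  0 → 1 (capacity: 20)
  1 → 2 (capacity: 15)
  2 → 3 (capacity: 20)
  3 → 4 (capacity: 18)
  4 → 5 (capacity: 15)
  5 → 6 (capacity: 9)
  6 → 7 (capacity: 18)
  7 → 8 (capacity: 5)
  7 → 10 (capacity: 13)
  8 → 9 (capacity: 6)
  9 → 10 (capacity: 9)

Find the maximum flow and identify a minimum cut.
Max flow = 9, Min cut edges: (5,6)

Maximum flow: 9
Minimum cut: (5,6)
Partition: S = [0, 1, 2, 3, 4, 5], T = [6, 7, 8, 9, 10]

Max-flow min-cut theorem verified: both equal 9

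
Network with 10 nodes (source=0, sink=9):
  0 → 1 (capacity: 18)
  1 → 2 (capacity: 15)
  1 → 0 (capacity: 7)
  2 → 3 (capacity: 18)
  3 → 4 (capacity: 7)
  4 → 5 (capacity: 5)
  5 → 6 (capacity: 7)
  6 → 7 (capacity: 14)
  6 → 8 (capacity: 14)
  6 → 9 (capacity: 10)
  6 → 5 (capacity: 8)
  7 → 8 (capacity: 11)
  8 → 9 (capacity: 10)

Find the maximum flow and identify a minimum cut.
Max flow = 5, Min cut edges: (4,5)

Maximum flow: 5
Minimum cut: (4,5)
Partition: S = [0, 1, 2, 3, 4], T = [5, 6, 7, 8, 9]

Max-flow min-cut theorem verified: both equal 5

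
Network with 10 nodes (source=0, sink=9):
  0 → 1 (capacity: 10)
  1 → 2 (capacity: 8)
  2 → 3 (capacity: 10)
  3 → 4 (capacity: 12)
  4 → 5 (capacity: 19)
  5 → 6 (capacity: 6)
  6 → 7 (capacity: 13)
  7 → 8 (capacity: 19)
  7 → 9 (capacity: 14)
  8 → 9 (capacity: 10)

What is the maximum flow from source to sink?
Maximum flow = 6

Max flow: 6

Flow assignment:
  0 → 1: 6/10
  1 → 2: 6/8
  2 → 3: 6/10
  3 → 4: 6/12
  4 → 5: 6/19
  5 → 6: 6/6
  6 → 7: 6/13
  7 → 9: 6/14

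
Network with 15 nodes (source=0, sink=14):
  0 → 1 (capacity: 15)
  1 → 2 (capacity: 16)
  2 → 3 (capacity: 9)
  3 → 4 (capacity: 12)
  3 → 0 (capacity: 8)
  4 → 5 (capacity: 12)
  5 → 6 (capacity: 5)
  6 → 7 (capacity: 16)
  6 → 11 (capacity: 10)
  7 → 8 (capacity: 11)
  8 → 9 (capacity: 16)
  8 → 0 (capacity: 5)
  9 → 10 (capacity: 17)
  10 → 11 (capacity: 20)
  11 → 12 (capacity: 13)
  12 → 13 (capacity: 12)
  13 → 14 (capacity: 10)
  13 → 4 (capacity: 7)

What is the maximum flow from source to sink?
Maximum flow = 5

Max flow: 5

Flow assignment:
  0 → 1: 9/15
  1 → 2: 9/16
  2 → 3: 9/9
  3 → 4: 5/12
  3 → 0: 4/8
  4 → 5: 5/12
  5 → 6: 5/5
  6 → 11: 5/10
  11 → 12: 5/13
  12 → 13: 5/12
  13 → 14: 5/10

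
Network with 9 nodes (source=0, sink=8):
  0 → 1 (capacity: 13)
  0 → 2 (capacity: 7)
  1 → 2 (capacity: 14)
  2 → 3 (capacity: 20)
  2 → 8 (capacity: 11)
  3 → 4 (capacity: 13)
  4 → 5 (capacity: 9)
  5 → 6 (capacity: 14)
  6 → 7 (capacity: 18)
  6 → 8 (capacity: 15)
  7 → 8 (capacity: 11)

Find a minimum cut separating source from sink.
Min cut value = 20, edges: (2,8), (4,5)

Min cut value: 20
Partition: S = [0, 1, 2, 3, 4], T = [5, 6, 7, 8]
Cut edges: (2,8), (4,5)

By max-flow min-cut theorem, max flow = min cut = 20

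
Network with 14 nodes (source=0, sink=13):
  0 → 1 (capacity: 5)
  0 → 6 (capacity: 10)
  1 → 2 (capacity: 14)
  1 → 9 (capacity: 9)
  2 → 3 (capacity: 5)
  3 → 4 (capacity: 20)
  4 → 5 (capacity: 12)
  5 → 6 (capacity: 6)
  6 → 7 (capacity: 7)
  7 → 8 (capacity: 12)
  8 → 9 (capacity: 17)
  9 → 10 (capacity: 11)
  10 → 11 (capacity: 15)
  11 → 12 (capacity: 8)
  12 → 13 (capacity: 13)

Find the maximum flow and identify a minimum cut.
Max flow = 8, Min cut edges: (11,12)

Maximum flow: 8
Minimum cut: (11,12)
Partition: S = [0, 1, 2, 3, 4, 5, 6, 7, 8, 9, 10, 11], T = [12, 13]

Max-flow min-cut theorem verified: both equal 8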